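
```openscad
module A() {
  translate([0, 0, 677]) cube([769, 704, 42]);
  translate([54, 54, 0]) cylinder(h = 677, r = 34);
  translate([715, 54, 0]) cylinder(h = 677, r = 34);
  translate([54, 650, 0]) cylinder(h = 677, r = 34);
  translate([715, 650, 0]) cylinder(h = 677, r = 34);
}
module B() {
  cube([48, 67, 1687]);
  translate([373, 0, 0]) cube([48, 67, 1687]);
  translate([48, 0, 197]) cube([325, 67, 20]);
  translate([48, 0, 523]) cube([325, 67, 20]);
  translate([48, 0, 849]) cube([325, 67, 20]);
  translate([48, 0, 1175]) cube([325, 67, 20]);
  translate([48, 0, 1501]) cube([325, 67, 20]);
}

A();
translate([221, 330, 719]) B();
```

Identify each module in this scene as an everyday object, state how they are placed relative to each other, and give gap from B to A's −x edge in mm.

A is a table. B is a ladder. The ladder is on top of the table. The gap from the ladder to the table's −x edge is 221 mm.

The ladder's min-x is at 221; the table's min-x is 0; gap = 221 mm.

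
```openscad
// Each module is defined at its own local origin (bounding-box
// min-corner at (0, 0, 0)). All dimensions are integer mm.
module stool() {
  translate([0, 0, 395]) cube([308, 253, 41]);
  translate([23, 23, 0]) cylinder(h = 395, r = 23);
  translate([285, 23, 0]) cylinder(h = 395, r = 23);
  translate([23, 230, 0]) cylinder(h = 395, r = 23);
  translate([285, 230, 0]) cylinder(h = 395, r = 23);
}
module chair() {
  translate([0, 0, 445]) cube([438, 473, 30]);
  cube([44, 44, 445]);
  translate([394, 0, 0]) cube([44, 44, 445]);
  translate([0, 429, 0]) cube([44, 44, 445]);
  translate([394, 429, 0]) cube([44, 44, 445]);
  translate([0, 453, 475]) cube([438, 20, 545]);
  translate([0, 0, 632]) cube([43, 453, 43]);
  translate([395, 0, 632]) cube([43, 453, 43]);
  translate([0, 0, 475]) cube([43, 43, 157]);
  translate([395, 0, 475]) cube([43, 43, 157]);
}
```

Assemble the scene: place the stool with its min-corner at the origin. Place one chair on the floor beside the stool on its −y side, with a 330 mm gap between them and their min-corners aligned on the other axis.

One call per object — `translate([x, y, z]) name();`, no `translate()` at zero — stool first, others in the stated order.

stool();
translate([0, -803, 0]) chair();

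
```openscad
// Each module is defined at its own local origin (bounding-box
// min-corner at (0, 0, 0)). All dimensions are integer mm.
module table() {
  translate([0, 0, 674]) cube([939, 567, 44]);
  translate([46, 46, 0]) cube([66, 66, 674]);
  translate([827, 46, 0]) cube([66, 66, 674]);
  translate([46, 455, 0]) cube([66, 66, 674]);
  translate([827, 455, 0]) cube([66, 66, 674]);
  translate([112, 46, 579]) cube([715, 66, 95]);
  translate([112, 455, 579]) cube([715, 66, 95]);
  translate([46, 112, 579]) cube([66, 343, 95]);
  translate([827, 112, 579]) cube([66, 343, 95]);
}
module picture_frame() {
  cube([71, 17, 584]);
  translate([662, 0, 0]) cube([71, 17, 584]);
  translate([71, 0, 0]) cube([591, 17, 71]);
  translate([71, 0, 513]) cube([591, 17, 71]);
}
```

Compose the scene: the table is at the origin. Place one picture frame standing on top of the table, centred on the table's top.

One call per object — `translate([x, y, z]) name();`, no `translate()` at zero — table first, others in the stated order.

table();
translate([103, 275, 718]) picture_frame();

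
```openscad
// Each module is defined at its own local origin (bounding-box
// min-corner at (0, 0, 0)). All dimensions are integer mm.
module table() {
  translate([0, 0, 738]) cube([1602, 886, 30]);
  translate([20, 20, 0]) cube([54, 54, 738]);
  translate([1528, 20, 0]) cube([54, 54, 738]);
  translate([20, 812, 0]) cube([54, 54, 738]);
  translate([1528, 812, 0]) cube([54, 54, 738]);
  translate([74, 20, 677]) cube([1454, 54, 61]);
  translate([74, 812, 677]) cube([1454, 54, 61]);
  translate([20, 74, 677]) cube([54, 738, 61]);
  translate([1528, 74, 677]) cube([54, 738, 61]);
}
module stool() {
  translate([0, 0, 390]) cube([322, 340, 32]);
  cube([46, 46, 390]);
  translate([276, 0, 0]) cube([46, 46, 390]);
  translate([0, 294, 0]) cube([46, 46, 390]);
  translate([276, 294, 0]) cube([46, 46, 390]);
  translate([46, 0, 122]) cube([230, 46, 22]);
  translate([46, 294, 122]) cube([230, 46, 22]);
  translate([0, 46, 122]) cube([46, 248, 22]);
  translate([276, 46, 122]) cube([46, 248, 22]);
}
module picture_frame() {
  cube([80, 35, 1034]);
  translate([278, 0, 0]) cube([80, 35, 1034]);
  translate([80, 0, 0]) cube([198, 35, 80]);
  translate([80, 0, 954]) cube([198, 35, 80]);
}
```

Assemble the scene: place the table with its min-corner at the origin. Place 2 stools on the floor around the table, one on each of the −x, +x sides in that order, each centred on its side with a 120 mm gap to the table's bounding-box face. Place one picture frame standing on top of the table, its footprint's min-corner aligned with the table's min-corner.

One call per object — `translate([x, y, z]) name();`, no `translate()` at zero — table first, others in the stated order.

table();
translate([-442, 273, 0]) stool();
translate([1722, 273, 0]) stool();
translate([0, 0, 768]) picture_frame();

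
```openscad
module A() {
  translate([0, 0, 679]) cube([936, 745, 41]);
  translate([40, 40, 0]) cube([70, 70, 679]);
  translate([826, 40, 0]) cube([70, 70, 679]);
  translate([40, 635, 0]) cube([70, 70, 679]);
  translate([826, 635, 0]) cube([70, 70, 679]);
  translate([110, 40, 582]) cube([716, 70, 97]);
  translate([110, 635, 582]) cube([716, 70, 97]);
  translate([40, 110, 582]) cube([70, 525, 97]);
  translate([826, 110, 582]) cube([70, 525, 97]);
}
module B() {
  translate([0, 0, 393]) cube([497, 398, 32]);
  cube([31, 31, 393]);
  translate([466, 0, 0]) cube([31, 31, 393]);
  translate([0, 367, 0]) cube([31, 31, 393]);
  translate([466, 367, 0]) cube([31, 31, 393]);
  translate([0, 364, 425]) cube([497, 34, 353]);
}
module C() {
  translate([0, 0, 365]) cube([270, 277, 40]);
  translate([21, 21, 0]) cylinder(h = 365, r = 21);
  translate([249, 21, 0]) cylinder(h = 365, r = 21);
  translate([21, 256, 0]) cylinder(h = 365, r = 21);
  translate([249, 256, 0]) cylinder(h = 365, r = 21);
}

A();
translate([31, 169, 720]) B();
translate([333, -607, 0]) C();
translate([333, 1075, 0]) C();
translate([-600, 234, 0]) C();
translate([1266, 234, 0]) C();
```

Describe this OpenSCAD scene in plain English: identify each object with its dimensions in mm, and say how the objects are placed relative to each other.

A is a rectangular dining table. The top is 936×745×41 mm with its upper surface at z = 720 mm. It stands on four 70×70 mm square legs, each inset 40 mm from the nearest pair of top edges, running from the floor to the underside of the top. Four apron rails, 70 mm thick and 97 mm tall, run between adjacent legs with their top edges flush with the underside of the top and their outer faces flush with the legs' outer faces.

B is a chair: 497×398 mm seat, 32 mm thick, top at z = 425 mm, on four 31 mm square corner legs flush with the seat edges. A 34 mm thick backrest slab spans the full seat width, extending 353 mm above the seat top, its back face flush with the seat's +y edge.

C is a four-legged stool. The seat is a 270×277×40 mm slab whose top surface is at z = 405 mm; four round legs, each 42 mm in diameter, run from the floor (z = 0) to the underside of the seat, each leg's axis is inset half a diameter from the nearest pair of seat edges (so the leg's bounding box is flush with the corner).

The chair is on top of the table. Four stools sit around the table at the −y, +y, −x, +x sides.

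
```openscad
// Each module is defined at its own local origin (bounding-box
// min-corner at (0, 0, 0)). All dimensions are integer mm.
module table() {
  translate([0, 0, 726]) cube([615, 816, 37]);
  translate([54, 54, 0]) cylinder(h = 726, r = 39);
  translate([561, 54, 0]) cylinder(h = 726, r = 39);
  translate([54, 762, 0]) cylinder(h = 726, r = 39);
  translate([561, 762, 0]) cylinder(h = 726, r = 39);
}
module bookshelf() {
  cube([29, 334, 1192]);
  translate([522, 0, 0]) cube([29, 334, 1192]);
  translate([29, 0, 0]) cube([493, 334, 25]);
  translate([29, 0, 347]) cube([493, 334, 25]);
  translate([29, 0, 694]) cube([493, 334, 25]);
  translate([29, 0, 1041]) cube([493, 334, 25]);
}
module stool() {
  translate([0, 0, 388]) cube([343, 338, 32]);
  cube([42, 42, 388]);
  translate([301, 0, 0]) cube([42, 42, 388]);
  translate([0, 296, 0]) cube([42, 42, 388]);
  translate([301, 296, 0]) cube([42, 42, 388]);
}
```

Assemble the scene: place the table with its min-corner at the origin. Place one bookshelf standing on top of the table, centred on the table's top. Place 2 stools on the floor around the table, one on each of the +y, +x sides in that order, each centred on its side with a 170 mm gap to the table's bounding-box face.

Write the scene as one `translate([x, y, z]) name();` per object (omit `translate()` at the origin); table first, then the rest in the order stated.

table();
translate([32, 241, 763]) bookshelf();
translate([136, 986, 0]) stool();
translate([785, 239, 0]) stool();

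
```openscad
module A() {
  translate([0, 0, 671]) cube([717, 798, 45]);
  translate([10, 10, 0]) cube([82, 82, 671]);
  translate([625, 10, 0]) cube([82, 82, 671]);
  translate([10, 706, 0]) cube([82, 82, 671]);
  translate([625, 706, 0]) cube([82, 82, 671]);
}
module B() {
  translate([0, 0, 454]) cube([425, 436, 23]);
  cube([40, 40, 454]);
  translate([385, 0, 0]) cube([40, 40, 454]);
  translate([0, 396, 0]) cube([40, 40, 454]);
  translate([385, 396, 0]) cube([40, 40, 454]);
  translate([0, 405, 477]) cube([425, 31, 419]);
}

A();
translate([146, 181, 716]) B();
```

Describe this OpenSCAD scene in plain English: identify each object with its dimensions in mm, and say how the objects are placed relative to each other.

A is a rectangular dining table. The top is 717×798×45 mm with its upper surface at z = 716 mm. It stands on four 82×82 mm square legs, each inset 10 mm from the nearest pair of top edges, running from the floor to the underside of the top.

B is a chair. The seat is a 425×436×23 mm slab with its top at z = 477 mm, on four 40×40 mm corner legs (flush with the seat edges, standing on z = 0). A flat backrest 31 mm thick, 419 mm tall, spans the full seat width and rises from the seat top along its +y edge, rear face flush with the rear of the seat.

The chair is on top of the table, centred.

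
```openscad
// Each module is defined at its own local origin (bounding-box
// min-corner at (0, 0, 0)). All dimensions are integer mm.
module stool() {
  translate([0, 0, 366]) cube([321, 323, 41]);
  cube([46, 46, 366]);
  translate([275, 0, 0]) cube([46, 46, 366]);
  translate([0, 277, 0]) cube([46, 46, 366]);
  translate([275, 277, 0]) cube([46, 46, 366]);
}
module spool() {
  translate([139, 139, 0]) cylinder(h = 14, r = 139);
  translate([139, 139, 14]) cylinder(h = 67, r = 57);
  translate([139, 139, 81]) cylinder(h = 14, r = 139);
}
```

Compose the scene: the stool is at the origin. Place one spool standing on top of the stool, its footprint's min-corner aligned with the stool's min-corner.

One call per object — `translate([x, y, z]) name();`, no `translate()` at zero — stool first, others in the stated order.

stool();
translate([0, 0, 407]) spool();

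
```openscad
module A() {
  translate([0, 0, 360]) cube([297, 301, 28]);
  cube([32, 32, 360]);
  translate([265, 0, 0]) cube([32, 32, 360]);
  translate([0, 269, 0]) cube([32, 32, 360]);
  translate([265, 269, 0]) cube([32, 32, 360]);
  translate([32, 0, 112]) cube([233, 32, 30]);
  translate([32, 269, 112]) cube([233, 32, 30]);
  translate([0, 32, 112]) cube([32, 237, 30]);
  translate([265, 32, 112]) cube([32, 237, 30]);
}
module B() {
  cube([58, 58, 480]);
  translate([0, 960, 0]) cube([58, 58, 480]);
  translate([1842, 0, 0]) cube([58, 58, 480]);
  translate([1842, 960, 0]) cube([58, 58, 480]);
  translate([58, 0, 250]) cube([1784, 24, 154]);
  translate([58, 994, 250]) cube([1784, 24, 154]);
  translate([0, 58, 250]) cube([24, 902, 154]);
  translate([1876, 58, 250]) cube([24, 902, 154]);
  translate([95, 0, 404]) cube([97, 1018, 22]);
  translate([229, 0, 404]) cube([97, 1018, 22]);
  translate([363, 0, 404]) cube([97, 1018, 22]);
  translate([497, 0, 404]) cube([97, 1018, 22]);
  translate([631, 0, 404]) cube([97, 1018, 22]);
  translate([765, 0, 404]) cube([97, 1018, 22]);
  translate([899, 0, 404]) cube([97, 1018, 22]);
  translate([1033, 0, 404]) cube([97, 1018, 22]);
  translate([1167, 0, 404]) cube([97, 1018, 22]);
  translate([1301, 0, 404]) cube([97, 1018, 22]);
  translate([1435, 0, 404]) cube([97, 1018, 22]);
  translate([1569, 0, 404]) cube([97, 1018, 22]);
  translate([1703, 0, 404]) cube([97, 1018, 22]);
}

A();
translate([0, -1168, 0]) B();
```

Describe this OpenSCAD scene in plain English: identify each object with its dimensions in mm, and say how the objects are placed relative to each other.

A is a simple wooden stool: a rectangular seat 297 mm (x) by 301 mm (y), 28 mm thick, top face at z = 388 mm, on four square legs, each 32×32 mm in cross-section. The legs rest on z = 0, each flush with a corner of the seat. Four stretchers, 32 mm wide and 30 mm tall, connect adjacent legs with their undersides at z = 112 mm, each running between the inner faces of the legs it joins and aligned with the legs' outer faces on the other axis.

B is a bed frame 1900 mm long (x) by 1018 mm wide (y). Four 58×58 mm corner posts, 480 mm tall, at the corners of the footprint. Four rails of 24 mm thickness and 154 mm height run between adjacent posts with their undersides at z = 250 mm, their outer faces flush with the outside of the frame (the two x-running rails run between the posts' inner faces; the two y-running rails run between the posts' inner faces). 13 slats, each 97 mm wide (x) and 22 mm thick, lie across the top of the two x-running rails, running the full 1018 mm width of the frame in y; the slats are evenly spaced along x between the inner faces of the end posts with equal gaps (rounded down to the nearest mm) at the −x end and between each pair — any rounding remainder accumulates at the +x end.

The bed frame is on the floor beside the stool on its −y side.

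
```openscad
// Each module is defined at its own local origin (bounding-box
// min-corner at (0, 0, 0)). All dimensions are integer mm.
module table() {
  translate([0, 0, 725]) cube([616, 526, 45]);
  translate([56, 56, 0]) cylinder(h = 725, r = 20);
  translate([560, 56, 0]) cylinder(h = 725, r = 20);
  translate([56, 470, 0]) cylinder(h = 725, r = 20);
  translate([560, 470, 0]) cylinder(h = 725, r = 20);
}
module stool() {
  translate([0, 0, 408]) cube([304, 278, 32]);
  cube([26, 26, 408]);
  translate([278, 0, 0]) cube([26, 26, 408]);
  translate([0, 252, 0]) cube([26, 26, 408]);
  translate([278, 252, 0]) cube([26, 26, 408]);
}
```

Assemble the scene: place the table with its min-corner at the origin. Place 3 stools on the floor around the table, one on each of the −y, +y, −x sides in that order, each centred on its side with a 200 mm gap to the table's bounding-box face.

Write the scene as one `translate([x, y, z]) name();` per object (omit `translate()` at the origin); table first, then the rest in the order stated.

table();
translate([156, -478, 0]) stool();
translate([156, 726, 0]) stool();
translate([-504, 124, 0]) stool();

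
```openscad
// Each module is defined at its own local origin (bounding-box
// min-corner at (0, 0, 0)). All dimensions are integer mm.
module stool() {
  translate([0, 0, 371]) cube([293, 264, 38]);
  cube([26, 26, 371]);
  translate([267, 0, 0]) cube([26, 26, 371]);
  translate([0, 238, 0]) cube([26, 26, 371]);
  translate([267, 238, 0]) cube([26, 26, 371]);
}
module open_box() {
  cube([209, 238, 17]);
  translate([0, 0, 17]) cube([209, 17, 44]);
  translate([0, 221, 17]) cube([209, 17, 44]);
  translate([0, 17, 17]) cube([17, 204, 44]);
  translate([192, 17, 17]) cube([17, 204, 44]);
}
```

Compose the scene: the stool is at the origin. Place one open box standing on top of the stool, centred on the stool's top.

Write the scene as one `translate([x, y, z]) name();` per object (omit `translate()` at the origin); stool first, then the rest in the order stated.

stool();
translate([42, 13, 409]) open_box();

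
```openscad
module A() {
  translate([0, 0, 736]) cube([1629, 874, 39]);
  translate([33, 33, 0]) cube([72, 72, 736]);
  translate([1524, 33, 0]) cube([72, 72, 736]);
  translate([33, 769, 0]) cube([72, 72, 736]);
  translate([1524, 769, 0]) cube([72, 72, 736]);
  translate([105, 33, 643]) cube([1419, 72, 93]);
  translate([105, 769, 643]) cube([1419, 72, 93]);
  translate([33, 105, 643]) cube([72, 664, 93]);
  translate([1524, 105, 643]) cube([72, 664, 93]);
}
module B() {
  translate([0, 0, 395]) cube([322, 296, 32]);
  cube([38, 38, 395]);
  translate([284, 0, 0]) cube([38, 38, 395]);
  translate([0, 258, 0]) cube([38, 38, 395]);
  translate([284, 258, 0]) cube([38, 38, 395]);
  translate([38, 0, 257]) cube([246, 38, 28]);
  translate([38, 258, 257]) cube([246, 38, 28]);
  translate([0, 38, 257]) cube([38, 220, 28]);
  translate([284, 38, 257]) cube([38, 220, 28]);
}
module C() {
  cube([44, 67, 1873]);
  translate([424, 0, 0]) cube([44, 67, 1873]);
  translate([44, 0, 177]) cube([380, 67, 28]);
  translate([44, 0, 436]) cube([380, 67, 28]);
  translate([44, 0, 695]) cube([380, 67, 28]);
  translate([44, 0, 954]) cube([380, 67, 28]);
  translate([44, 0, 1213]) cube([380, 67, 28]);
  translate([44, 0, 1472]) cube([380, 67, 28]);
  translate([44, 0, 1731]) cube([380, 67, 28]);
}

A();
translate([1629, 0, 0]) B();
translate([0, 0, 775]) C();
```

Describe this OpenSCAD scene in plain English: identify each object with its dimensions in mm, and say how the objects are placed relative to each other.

A is a table with a 1629×874 mm rectangular top, 39 mm thick, top surface at z = 775 mm, supported by four 72×72 mm square legs, each inset 33 mm from the nearest pair of top edges, running from the floor. Four apron rails, 72 mm thick and 93 mm tall, run between adjacent legs with their top edges flush with the underside of the top and their outer faces flush with the legs' outer faces.

B is a four-legged stool. The seat is 322×296 mm, 32 mm thick, top at z = 427 mm. It stands on four square legs, each 38×38 mm in cross-section, from z = 0 to the seat underside, each flush with a corner of the seat. Four stretchers, 38 mm wide and 28 mm tall, connect adjacent legs with their undersides at z = 257 mm, each running between the inner faces of the legs it joins and aligned with the legs' outer faces on the other axis.

C is a wooden ladder with two side rails of 44×67 mm section and 1873 mm height, set 468 mm apart overall. Between them run 7 rectangular rungs (67 mm deep, 28 mm thick), front faces flush with the rails' −y face. The bottom of the first rung is 177 mm above the floor and each subsequent rung is 259 mm higher than the one below.

The stool is against the table's +x side, with their −y faces flush. The ladder is on top of the table.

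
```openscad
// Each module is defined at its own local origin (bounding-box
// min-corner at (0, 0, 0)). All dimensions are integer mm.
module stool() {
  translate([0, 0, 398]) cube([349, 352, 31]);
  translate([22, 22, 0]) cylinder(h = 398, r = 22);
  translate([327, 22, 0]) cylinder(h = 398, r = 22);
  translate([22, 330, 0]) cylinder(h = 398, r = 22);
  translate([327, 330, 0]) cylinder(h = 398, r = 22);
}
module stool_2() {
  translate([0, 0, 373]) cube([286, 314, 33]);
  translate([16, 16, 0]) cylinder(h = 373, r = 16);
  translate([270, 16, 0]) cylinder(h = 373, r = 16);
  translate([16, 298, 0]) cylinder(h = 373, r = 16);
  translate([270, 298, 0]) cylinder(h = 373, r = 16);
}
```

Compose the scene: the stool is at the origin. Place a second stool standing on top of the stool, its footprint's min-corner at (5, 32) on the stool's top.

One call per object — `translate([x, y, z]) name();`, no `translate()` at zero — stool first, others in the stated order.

stool();
translate([5, 32, 429]) stool_2();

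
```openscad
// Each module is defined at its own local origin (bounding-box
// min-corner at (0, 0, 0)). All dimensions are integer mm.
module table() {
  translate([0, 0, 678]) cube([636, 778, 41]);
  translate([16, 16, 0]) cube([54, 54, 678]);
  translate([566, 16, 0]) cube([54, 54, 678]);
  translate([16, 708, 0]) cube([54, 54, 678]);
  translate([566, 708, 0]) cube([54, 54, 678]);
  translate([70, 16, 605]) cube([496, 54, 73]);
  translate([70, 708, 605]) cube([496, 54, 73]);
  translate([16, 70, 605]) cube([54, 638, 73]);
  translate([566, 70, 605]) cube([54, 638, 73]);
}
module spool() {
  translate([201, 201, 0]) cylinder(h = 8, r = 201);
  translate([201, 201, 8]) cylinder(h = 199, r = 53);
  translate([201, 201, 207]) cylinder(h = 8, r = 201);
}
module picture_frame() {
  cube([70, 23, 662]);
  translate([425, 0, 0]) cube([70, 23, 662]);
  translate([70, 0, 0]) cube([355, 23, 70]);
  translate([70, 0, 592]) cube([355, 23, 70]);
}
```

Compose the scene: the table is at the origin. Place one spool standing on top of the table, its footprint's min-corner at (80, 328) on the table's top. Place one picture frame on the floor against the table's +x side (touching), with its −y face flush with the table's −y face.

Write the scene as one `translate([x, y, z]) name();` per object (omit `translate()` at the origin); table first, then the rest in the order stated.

table();
translate([80, 328, 719]) spool();
translate([636, 0, 0]) picture_frame();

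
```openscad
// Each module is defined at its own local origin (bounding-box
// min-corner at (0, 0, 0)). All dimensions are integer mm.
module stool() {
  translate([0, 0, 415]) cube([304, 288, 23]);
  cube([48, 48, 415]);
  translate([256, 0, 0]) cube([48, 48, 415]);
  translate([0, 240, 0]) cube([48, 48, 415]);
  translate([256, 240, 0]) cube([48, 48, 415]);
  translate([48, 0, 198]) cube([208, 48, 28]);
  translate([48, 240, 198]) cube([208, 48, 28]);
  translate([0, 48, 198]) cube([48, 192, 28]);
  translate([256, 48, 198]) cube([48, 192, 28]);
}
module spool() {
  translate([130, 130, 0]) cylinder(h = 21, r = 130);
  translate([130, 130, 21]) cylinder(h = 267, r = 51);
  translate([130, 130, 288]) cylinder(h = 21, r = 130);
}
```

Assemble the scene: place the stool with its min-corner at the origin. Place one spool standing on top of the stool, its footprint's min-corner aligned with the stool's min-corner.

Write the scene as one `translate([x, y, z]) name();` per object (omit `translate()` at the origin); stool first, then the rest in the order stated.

stool();
translate([0, 0, 438]) spool();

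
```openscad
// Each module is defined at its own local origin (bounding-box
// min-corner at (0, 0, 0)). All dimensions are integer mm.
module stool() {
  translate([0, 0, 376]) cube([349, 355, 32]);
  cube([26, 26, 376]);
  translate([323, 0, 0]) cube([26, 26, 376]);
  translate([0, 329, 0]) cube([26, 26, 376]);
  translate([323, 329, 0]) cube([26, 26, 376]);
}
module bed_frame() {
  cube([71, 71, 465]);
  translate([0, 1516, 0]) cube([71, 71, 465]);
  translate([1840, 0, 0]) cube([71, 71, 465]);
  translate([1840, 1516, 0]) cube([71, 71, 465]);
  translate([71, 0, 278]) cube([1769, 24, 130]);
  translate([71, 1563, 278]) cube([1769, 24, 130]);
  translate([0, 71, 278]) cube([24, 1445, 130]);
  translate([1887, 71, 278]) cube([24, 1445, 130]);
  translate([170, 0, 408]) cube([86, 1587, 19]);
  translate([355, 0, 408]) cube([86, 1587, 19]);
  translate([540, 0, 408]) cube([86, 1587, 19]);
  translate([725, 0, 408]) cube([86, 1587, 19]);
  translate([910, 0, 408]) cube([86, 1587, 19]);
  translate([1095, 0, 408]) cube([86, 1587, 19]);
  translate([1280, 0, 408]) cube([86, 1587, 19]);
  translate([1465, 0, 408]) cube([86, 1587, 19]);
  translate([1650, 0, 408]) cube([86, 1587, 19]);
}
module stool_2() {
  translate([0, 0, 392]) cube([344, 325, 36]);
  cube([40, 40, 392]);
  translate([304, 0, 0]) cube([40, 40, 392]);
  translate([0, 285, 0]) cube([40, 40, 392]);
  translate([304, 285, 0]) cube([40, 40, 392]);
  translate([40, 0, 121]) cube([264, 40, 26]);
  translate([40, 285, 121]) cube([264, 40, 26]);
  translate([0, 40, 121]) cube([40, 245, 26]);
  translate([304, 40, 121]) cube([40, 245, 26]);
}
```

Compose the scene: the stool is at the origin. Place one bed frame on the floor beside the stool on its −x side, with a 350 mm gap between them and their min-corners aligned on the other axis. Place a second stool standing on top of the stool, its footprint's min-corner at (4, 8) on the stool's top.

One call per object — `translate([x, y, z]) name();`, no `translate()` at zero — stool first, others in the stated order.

stool();
translate([-2261, 0, 0]) bed_frame();
translate([4, 8, 408]) stool_2();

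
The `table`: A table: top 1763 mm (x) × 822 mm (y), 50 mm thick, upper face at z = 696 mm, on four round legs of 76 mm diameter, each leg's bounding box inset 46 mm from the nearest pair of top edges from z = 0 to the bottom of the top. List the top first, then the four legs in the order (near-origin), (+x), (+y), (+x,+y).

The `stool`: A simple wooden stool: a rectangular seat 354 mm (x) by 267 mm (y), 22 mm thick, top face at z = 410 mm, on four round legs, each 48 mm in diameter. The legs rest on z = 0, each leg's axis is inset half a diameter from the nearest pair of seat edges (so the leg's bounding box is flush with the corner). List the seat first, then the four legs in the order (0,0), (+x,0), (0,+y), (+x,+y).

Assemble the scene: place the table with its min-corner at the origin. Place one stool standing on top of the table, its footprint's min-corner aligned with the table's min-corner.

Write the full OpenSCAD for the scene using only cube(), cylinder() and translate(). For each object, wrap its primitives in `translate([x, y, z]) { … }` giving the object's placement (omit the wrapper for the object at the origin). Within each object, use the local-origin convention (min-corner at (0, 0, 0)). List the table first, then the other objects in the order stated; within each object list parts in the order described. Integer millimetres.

translate([0, 0, 646]) cube([1763, 822, 50]);
translate([84, 84, 0]) cylinder(h = 646, r = 38);
translate([1679, 84, 0]) cylinder(h = 646, r = 38);
translate([84, 738, 0]) cylinder(h = 646, r = 38);
translate([1679, 738, 0]) cylinder(h = 646, r = 38);
translate([0, 0, 696]) {
  translate([0, 0, 388]) cube([354, 267, 22]);
  translate([24, 24, 0]) cylinder(h = 388, r = 24);
  translate([330, 24, 0]) cylinder(h = 388, r = 24);
  translate([24, 243, 0]) cylinder(h = 388, r = 24);
  translate([330, 243, 0]) cylinder(h = 388, r = 24);
}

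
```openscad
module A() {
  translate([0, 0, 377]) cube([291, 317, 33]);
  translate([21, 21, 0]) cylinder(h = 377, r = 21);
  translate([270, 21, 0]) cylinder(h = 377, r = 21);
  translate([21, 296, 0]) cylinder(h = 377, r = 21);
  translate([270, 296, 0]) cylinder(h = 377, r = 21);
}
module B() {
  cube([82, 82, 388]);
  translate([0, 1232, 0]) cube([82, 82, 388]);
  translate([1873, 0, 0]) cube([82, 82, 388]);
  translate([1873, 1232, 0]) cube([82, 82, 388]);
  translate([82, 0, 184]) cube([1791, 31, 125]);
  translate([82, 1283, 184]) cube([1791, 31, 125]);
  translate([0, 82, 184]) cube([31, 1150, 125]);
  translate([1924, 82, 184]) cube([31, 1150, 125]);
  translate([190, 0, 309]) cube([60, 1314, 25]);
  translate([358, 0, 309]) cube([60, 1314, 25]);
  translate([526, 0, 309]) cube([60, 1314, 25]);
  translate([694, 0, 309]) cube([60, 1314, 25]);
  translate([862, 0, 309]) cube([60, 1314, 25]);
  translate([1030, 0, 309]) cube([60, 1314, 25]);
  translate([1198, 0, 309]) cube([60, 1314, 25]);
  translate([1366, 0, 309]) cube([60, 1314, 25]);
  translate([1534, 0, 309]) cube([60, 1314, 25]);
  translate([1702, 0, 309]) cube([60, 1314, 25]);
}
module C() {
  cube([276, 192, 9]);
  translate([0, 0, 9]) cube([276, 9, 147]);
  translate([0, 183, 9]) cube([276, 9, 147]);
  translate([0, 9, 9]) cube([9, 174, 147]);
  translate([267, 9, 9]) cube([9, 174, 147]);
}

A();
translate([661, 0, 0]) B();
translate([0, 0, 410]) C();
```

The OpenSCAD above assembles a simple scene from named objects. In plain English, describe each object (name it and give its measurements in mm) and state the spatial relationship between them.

A is a four-legged stool. The seat is a 291×317×33 mm slab whose top surface is at z = 410 mm; four round legs, each 42 mm in diameter, run from the floor (z = 0) to the underside of the seat, each leg's axis is inset half a diameter from the nearest pair of seat edges (so the leg's bounding box is flush with the corner).

B is a bed frame 1955 mm long (x) by 1314 mm wide (y). Four 82×82 mm corner posts, 388 mm tall, at the corners of the footprint. Four rails of 31 mm thickness and 125 mm height run between adjacent posts with their undersides at z = 184 mm, their outer faces flush with the outside of the frame (the two x-running rails run between the posts' inner faces; the two y-running rails run between the posts' inner faces). 10 slats, each 60 mm wide (x) and 25 mm thick, lie across the top of the two x-running rails, running the full 1314 mm width of the frame in y; the slats are evenly spaced along x between the inner faces of the end posts with equal gaps (rounded down to the nearest mm) at the −x end and between each pair — any rounding remainder accumulates at the +x end.

C is an open storage box with external size 276×192×156 mm and wall thickness 9 mm (the base is also 9 mm thick). The base covers the whole footprint; the four walls stand on the base, with the y-facing walls full-width and the x-facing walls fitting between their inner faces.

The bed frame is on the floor beside the stool on its +x side. The open box is on top of the stool.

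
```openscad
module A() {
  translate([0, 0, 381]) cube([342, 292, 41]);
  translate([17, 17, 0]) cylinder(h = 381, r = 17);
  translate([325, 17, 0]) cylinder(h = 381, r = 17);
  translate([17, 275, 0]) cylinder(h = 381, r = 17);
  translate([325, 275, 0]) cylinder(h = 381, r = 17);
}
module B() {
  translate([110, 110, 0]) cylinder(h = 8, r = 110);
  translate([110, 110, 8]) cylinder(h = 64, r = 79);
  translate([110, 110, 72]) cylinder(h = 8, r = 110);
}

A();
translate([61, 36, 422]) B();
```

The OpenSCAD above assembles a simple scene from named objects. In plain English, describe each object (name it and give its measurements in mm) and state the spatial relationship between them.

A is a four-legged stool. The seat is 342×292 mm, 41 mm thick, top at z = 422 mm. It stands on four round legs, each 34 mm in diameter, from z = 0 to the seat underside, each leg's axis is inset half a diameter from the nearest pair of seat edges (so the leg's bounding box is flush with the corner).

B is a spool: two coaxial disc flanges of radius 110 mm and thickness 8 mm, joined by a core cylinder of radius 79 mm and height 64 mm. The lower flange rests on z = 0 and the three cylinders share a vertical axis.

The spool is on top of the stool, centred.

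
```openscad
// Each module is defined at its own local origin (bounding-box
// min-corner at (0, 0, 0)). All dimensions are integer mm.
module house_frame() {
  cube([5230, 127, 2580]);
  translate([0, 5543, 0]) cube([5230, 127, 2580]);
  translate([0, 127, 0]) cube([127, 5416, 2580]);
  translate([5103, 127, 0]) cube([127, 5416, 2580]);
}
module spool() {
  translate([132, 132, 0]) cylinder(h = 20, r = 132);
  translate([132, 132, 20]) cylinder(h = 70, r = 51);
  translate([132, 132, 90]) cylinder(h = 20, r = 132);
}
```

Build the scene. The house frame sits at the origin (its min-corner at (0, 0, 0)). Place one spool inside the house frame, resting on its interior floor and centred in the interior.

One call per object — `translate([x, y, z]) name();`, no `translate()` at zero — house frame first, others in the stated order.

house_frame();
translate([2483, 2703, 0]) spool();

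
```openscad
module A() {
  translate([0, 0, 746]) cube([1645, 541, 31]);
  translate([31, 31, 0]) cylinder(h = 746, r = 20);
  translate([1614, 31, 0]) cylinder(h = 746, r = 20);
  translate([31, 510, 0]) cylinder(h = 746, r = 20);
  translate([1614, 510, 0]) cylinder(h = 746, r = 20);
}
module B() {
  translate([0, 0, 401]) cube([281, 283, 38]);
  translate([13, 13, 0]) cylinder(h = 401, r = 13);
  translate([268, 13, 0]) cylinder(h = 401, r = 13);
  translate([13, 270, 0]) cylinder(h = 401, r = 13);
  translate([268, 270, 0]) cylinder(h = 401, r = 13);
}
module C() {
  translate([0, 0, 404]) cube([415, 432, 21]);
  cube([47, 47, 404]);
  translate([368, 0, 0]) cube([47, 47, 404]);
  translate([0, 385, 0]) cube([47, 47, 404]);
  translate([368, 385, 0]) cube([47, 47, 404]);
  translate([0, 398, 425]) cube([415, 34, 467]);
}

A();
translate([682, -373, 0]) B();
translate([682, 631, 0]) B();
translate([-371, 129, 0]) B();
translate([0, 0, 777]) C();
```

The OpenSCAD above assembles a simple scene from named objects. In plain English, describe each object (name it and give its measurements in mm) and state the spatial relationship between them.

A is a table: top 1645 mm (x) × 541 mm (y), 31 mm thick, upper face at z = 777 mm, on four round legs of 40 mm diameter, each leg's bounding box inset 11 mm from the nearest pair of top edges, running from z = 0 to the bottom of the top.

B is a simple wooden stool: a rectangular seat 281 mm (x) by 283 mm (y), 38 mm thick, top face at z = 439 mm, on four round legs, each 26 mm in diameter. The legs rest on z = 0, each leg's axis is inset half a diameter from the nearest pair of seat edges (so the leg's bounding box is flush with the corner).

C is a chair: 415×432 mm seat, 21 mm thick, top at z = 425 mm, on four 47 mm square corner legs flush with the seat edges. A 34 mm thick backrest slab spans the full seat width, extending 467 mm above the seat top, its back face flush with the seat's +y edge.

Three stools sit around the table at the −y, +y, −x sides. The chair is on top of the table.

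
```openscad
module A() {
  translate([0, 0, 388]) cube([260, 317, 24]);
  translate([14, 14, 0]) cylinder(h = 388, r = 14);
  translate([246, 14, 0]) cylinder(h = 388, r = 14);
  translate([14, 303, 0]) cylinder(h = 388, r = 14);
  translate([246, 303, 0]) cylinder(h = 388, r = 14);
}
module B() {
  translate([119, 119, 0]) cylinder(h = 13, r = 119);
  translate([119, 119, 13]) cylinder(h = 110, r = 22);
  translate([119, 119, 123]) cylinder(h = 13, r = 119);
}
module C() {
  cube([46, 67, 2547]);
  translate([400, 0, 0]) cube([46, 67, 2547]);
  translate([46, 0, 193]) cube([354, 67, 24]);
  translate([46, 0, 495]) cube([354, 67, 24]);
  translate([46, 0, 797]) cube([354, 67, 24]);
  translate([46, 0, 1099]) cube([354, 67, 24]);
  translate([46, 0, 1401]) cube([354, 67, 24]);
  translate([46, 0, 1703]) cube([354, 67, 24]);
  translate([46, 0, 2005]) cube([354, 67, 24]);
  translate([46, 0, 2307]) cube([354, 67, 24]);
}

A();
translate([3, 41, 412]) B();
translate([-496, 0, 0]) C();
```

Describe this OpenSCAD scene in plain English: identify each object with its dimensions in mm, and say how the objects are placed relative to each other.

A is a four-legged stool. The seat is 260×317 mm, 24 mm thick, top at z = 412 mm. It stands on four round legs, each 28 mm in diameter, from z = 0 to the seat underside, each leg's axis is inset half a diameter from the nearest pair of seat edges (so the leg's bounding box is flush with the corner).

B is a spool: two coaxial disc flanges of radius 119 mm and thickness 13 mm, joined by a core cylinder of radius 22 mm and height 110 mm. The lower flange rests on z = 0 and the three cylinders share a vertical axis.

C is a wooden ladder with two side rails of 46×67 mm section and 2547 mm height, set 446 mm apart overall. Between them run 8 rectangular rungs (67 mm deep, 24 mm thick), front faces flush with the rails' −y face. The bottom of the first rung is 193 mm above the floor and each subsequent rung is 302 mm higher than the one below.

The spool is on top of the stool. The ladder is on the floor beside the stool on its −x side.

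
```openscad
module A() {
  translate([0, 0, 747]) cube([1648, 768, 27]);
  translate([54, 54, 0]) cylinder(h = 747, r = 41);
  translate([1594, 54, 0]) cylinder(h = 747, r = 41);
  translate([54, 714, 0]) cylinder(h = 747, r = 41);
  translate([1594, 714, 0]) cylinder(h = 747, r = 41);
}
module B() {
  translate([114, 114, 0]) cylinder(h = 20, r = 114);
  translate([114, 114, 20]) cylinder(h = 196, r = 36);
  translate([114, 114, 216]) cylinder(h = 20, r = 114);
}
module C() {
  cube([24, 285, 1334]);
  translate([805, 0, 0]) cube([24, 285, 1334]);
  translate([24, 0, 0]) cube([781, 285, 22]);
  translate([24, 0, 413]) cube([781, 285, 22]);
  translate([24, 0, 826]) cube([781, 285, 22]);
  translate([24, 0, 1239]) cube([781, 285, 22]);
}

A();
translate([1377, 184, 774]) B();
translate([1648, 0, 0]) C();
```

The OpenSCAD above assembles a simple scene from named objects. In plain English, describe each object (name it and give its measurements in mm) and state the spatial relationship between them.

A is a rectangular dining table. The top is 1648×768×27 mm with its upper surface at z = 774 mm. It stands on four round legs of 82 mm diameter, each leg's bounding box inset 13 mm from the nearest pair of top edges, running from the floor to the underside of the top.

B is a spool: two coaxial disc flanges of radius 114 mm and thickness 20 mm, joined by a core cylinder of radius 36 mm and height 196 mm. The lower flange rests on z = 0 and the three cylinders share a vertical axis.

C is an open bookshelf. Two side panels, each 24 mm thick, 285 mm deep and 1334 mm tall, stand 829 mm apart (outside-to-outside). Between them sit 4 shelves, each 22 mm thick and 285 mm deep, spanning the full gap between the sides. The bottom shelf rests on the floor (its underside at z = 0) and the clear gap between one shelf's top and the next shelf's underside is 391 mm.

The spool is on top of the table. The bookshelf is against the table's +x side, with their −y faces flush.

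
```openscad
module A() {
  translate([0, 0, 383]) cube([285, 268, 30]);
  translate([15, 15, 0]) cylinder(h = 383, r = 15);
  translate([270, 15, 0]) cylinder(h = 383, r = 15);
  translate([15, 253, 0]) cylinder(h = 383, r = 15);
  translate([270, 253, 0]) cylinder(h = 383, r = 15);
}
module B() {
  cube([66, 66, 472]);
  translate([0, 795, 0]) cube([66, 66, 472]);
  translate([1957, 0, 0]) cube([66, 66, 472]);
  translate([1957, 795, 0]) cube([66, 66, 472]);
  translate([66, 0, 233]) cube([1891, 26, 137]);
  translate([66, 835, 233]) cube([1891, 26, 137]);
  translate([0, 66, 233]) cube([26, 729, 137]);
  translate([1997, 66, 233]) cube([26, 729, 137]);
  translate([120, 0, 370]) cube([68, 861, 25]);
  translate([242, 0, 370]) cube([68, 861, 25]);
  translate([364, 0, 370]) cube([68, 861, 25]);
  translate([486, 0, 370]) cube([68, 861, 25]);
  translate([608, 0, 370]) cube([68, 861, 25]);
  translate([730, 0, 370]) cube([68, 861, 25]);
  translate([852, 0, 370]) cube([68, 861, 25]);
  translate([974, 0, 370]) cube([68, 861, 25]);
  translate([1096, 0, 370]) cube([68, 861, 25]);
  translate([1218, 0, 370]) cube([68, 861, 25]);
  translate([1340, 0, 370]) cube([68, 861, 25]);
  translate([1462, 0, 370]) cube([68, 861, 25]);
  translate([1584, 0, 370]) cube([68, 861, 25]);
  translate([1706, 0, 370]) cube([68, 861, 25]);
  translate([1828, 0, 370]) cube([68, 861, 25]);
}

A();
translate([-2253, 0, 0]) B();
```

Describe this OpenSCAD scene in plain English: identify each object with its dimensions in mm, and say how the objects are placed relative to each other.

A is a simple wooden stool: a rectangular seat 285 mm (x) by 268 mm (y), 30 mm thick, top face at z = 413 mm, on four round legs, each 30 mm in diameter. The legs rest on z = 0, each leg's axis is inset half a diameter from the nearest pair of seat edges (so the leg's bounding box is flush with the corner).

B is a bed frame 2023 mm long (x) by 861 mm wide (y). Four 66×66 mm corner posts, 472 mm tall, at the corners of the footprint. Four rails of 26 mm thickness and 137 mm height run between adjacent posts with their undersides at z = 233 mm, their outer faces flush with the outside of the frame (the two x-running rails run between the posts' inner faces; the two y-running rails run between the posts' inner faces). 15 slats, each 68 mm wide (x) and 25 mm thick, lie across the top of the two x-running rails, running the full 861 mm width of the frame in y; the slats are evenly spaced along x between the inner faces of the end posts with equal gaps (rounded down to the nearest mm) at the −x end and between each pair — any rounding remainder accumulates at the +x end.

The bed frame is on the floor beside the stool on its −x side.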